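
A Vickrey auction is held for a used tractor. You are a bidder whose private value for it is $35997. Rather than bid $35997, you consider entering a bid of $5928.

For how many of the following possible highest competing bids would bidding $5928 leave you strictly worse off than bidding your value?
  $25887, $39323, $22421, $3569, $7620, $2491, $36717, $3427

3

The deviation hurts exactly when the highest competing bid lies strictly between $5928 and $35997 — underbidding then forfeits a profitable win.
$25887: inside the interval → strictly worse (loss $10110).
$39323: above both → same outcome either way.
$22421: inside the interval → strictly worse (loss $13576).
$3569: below both → same outcome either way.
$7620: inside the interval → strictly worse (loss $28377).
$2491: below both → same outcome either way.
$36717: above both → same outcome either way.
$3427: below both → same outcome either way.
Count: 3.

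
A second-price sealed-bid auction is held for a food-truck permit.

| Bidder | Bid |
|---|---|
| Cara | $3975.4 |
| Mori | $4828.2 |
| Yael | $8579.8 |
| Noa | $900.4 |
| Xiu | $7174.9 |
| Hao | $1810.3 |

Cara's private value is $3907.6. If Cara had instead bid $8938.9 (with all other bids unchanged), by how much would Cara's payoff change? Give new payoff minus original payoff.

−$4672.2

The highest bid among the other bidders is $8579.8; Cara's bid doesn't change that.
Original bid $3975.4: Cara is not highest (top rival bid is $8579.8); payoff $0.
Alternative bid $8938.9: Cara is highest, pays the top rival bid $8579.8; payoff $3907.6 − $8579.8 = −$4672.2.
Change in payoff = −$4672.2 − ($0) = −$4672.2.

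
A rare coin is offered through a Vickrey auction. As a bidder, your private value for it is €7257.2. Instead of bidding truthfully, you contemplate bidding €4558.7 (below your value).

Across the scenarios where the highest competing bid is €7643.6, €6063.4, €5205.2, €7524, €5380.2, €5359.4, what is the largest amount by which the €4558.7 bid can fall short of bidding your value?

€2052

€7643.6: same outcome either way → loss €0.
€6063.4: truthful gives €1193.8, deviation gives €0 → loss €1193.8.
€5205.2: truthful gives €2052, deviation gives €0 → loss €2052.
€7524: same outcome either way → loss €0.
€5380.2: truthful gives €1877, deviation gives €0 → loss €1877.
€5359.4: truthful gives €1897.8, deviation gives €0 → loss €1897.8.
Maximum loss: €2052.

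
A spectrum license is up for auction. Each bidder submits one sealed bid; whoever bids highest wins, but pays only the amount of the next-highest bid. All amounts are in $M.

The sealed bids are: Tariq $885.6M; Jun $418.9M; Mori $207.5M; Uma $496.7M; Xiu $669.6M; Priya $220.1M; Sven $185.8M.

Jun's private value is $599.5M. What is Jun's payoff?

Highest bid: Tariq at $885.6M, so Tariq wins.
Second-highest bid: Xiu at $669.6M — that is the price the winner pays.
Jun did not win, so Jun pays nothing and receives nothing: payoff $0M.

$0M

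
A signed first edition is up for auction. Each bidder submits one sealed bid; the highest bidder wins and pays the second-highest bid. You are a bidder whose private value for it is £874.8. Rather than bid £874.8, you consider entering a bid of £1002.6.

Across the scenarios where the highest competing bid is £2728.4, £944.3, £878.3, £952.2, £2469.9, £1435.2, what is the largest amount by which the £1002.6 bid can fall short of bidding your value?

£77.4

£2728.4: same outcome either way → loss £0.
£944.3: truthful gives £0, deviation gives −£69.5 → loss £69.5.
£878.3: truthful gives £0, deviation gives −£3.5 → loss £3.5.
£952.2: truthful gives £0, deviation gives −£77.4 → loss £77.4.
£2469.9: same outcome either way → loss £0.
£1435.2: same outcome either way → loss £0.
Maximum loss: £77.4.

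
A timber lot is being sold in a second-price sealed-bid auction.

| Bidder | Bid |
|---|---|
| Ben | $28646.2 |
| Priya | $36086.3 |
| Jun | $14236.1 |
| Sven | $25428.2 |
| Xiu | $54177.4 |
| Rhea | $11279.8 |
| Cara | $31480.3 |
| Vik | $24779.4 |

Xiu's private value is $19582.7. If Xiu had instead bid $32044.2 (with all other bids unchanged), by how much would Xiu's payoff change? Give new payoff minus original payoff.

The highest bid among the other bidders is $36086.3; Xiu's bid doesn't change that.
Original bid $54177.4: Xiu is highest, pays the top rival bid $36086.3; payoff $19582.7 − $36086.3 = −$16503.6.
Alternative bid $32044.2: Xiu is not highest (top rival bid is $36086.3); payoff $0.
Change in payoff = $0 − (−$16503.6) = $16503.6.

$16503.6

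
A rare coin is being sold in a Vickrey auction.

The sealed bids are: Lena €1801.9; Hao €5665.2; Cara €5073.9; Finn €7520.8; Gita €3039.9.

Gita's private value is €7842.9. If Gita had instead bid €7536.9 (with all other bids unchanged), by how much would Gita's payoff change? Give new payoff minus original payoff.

€322.1

The highest bid among the other bidders is €7520.8; Gita's bid doesn't change that.
Original bid €3039.9: Gita is not highest (top rival bid is €7520.8); payoff €0.
Alternative bid €7536.9: Gita is highest, pays the top rival bid €7520.8; payoff €7842.9 − €7520.8 = €322.1.
Change in payoff = €322.1 − (€0) = €322.1.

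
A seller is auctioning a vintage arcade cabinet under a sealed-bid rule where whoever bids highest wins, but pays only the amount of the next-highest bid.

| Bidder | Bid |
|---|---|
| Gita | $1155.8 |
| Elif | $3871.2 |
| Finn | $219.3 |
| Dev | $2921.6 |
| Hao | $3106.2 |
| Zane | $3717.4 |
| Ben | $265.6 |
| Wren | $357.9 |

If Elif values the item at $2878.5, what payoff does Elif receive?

Highest bid: Elif at $3871.2, so Elif wins.
Second-highest bid: Zane at $3717.4 — that is the price the winner pays.
Elif's payoff = value − price = $2878.5 − $3717.4 = −$838.9.

−$838.9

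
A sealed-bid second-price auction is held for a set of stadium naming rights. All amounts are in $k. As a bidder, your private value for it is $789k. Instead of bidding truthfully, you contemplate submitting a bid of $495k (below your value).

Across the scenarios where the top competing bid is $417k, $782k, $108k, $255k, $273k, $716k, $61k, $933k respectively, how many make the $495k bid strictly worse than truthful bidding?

The deviation hurts exactly when the highest competing bid lies strictly between $495k and $789k — underbidding then forfeits a profitable win.
$417k: below both → same outcome either way.
$782k: inside the interval → strictly worse (loss $7k).
$108k: below both → same outcome either way.
$255k: below both → same outcome either way.
$273k: below both → same outcome either way.
$716k: inside the interval → strictly worse (loss $73k).
$61k: below both → same outcome either way.
$933k: above both → same outcome either way.
Count: 2.

2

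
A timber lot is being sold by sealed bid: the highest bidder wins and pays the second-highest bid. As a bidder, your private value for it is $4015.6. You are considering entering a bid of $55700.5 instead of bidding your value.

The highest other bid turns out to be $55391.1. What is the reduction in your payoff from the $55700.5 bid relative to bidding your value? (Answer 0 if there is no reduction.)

Bidding your value $4015.6: you lose (since $4015.6 < $55391.1). Payoff $0.
Bidding $55700.5: you win and pay $55391.1. Payoff $4015.6 − $55391.1 = −$51375.5.
The competing bid $55391.1 lies between your value and your inflated bid, so overbidding wins an item priced above your value.
Loss from deviating = $0 − (−$51375.5) = $51375.5.

$51375.5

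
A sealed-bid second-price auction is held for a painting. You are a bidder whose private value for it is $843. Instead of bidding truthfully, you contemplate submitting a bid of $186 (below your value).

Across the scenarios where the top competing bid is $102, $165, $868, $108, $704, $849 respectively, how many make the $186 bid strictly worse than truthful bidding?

The deviation hurts exactly when the highest competing bid lies strictly between $186 and $843 — underbidding then forfeits a profitable win.
$102: below both → same outcome either way.
$165: below both → same outcome either way.
$868: above both → same outcome either way.
$108: below both → same outcome either way.
$704: inside the interval → strictly worse (loss $139).
$849: above both → same outcome either way.
Count: 1.

1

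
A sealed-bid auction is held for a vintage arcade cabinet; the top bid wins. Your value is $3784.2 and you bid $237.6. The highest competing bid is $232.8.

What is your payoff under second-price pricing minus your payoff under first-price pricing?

$4.8

You have the highest bid, so you win under either rule.
Second-price: pay $232.8 → payoff $3551.4.
First-price: pay your own bid $237.6 → payoff $3546.6.
Difference = $3551.4 − ($3546.6) = $4.8.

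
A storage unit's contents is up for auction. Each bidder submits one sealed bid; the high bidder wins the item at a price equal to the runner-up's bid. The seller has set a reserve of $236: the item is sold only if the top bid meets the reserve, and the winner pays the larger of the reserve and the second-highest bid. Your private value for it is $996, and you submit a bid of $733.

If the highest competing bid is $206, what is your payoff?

Your bid $733 is the highest and exceeds the reserve.
Price = max(second-highest bid, reserve) = max($206, $236) = $236.
Payoff = $996 − $236 = $760.

$760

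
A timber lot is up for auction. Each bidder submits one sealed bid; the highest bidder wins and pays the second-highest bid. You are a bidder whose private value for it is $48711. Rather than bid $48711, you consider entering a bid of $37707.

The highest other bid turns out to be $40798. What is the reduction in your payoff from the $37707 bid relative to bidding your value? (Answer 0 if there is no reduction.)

$7913

Bidding your value $48711: you win (since $48711 > $40798) and pay $40798. Payoff $7913.
Bidding $37707: you lose. Payoff $0.
The competing bid $40798 lies between your shaded bid and your value, so underbidding forfeits an item you could have won at a profitable price.
Loss from deviating = $7913 − ($0) = $7913.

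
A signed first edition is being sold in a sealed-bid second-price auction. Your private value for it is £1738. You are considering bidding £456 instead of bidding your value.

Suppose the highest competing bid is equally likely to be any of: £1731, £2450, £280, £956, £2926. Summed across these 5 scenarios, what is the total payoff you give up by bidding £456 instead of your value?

£789

The deviation costs you only when the competing bid falls strictly between £456 and £1738; elsewhere both bids give the same outcome.
£1731: truthful payoff £7, deviation payoff £0 → loss £7.
£2450: outcomes coincide → loss £0.
£280: outcomes coincide → loss £0.
£956: truthful payoff £782, deviation payoff £0 → loss £782.
£2926: outcomes coincide → loss £0.
Total loss = £7 + £782 = £789.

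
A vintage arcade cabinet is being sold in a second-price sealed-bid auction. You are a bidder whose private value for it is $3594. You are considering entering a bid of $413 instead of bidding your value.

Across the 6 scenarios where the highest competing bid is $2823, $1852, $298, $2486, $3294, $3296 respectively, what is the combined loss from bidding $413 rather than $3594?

$4219

The deviation costs you only when the competing bid falls strictly between $413 and $3594; elsewhere both bids give the same outcome.
$2823: truthful payoff $771, deviation payoff $0 → loss $771.
$1852: truthful payoff $1742, deviation payoff $0 → loss $1742.
$298: outcomes coincide → loss $0.
$2486: truthful payoff $1108, deviation payoff $0 → loss $1108.
$3294: truthful payoff $300, deviation payoff $0 → loss $300.
$3296: truthful payoff $298, deviation payoff $0 → loss $298.
Total loss = $771 + $1742 + $1108 + $300 + $298 = $4219.
In a second-price auction your bid sets only whether you win, not what you pay, so bidding your true value is weakly dominant.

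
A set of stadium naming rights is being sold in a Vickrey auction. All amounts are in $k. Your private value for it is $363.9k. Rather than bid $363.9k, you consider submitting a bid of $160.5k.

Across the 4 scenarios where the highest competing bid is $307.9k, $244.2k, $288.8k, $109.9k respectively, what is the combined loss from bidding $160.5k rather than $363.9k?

The deviation costs you only when the competing bid falls strictly between $160.5k and $363.9k; elsewhere both bids give the same outcome.
$307.9k: truthful payoff $56k, deviation payoff $0k → loss $56k.
$244.2k: truthful payoff $119.7k, deviation payoff $0k → loss $119.7k.
$288.8k: truthful payoff $75.1k, deviation payoff $0k → loss $75.1k.
$109.9k: outcomes coincide → loss $0k.
Total loss = $56k + $119.7k + $75.1k = $250.8k.

$250.8k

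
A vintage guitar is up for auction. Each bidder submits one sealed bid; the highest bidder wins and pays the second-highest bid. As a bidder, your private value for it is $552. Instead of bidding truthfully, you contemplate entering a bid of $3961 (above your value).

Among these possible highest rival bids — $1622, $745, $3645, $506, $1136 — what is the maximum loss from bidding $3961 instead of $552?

$1622: truthful gives $0, deviation gives −$1070 → loss $1070.
$745: truthful gives $0, deviation gives −$193 → loss $193.
$3645: truthful gives $0, deviation gives −$3093 → loss $3093.
$506: same outcome either way → loss $0.
$1136: truthful gives $0, deviation gives −$584 → loss $584.
Maximum loss: $3093.

$3093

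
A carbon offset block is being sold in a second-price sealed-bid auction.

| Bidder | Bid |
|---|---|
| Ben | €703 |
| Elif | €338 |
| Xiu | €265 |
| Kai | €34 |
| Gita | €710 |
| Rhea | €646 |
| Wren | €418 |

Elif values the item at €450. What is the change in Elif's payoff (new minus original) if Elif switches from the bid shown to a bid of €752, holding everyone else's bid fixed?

The highest bid among the other bidders is €710; Elif's bid doesn't change that.
Original bid €338: Elif is not highest (top rival bid is €710); payoff €0.
Alternative bid €752: Elif is highest, pays the top rival bid €710; payoff €450 − €710 = −€260.
Change in payoff = −€260 − (€0) = −€260.

−€260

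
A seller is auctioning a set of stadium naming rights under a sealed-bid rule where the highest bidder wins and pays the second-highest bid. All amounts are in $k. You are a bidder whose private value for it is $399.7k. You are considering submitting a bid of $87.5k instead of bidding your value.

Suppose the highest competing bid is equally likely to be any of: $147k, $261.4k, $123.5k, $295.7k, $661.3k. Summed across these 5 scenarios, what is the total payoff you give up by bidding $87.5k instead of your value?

The deviation costs you only when the competing bid falls strictly between $87.5k and $399.7k; elsewhere both bids give the same outcome.
$147k: truthful payoff $252.7k, deviation payoff $0k → loss $252.7k.
$261.4k: truthful payoff $138.3k, deviation payoff $0k → loss $138.3k.
$123.5k: truthful payoff $276.2k, deviation payoff $0k → loss $276.2k.
$295.7k: truthful payoff $104k, deviation payoff $0k → loss $104k.
$661.3k: outcomes coincide → loss $0k.
Total loss = $252.7k + $138.3k + $276.2k + $104k = $771.2k.
In a second-price auction your bid sets only whether you win, not what you pay, so bidding your true value is weakly dominant.

$771.2k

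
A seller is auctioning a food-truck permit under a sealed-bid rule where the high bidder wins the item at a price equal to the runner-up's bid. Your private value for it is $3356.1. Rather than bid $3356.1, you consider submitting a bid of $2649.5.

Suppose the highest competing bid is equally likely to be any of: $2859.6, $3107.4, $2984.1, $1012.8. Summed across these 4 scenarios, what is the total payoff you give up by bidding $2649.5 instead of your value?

The deviation costs you only when the competing bid falls strictly between $2649.5 and $3356.1; elsewhere both bids give the same outcome.
$2859.6: truthful payoff $496.5, deviation payoff $0 → loss $496.5.
$3107.4: truthful payoff $248.7, deviation payoff $0 → loss $248.7.
$2984.1: truthful payoff $372, deviation payoff $0 → loss $372.
$1012.8: outcomes coincide → loss $0.
Total loss = $496.5 + $248.7 + $372 = $1117.2.
Because the price is fixed by the runner-up's bid, deviating from your value can only change a good outcome into a bad one — never the reverse.

$1117.2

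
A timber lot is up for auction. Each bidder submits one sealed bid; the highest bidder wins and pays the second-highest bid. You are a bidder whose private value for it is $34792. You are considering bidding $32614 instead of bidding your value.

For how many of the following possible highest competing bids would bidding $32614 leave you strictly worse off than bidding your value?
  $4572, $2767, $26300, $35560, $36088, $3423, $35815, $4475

0

The deviation hurts exactly when the highest competing bid lies strictly between $32614 and $34792 — underbidding then forfeits a profitable win.
$4572: below both → same outcome either way.
$2767: below both → same outcome either way.
$26300: below both → same outcome either way.
$35560: above both → same outcome either way.
$36088: above both → same outcome either way.
$3423: below both → same outcome either way.
$35815: above both → same outcome either way.
$4475: below both → same outcome either way.
Count: 0.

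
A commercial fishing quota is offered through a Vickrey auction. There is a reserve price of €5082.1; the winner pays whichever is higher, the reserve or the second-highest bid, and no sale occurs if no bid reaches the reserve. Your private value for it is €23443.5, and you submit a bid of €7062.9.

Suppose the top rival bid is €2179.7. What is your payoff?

€18361.4

Your bid €7062.9 is the highest and exceeds the reserve.
Price = max(second-highest bid, reserve) = max(€2179.7, €5082.1) = €5082.1.
Payoff = €23443.5 − €5082.1 = €18361.4.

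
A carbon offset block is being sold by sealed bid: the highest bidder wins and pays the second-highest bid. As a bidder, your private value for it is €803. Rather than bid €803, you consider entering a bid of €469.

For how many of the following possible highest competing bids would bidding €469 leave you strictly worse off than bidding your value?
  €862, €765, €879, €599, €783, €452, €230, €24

The deviation hurts exactly when the highest competing bid lies strictly between €469 and €803 — underbidding then forfeits a profitable win.
€862: above both → same outcome either way.
€765: inside the interval → strictly worse (loss €38).
€879: above both → same outcome either way.
€599: inside the interval → strictly worse (loss €204).
€783: inside the interval → strictly worse (loss €20).
€452: below both → same outcome either way.
€230: below both → same outcome either way.
€24: below both → same outcome either way.
Count: 3.

3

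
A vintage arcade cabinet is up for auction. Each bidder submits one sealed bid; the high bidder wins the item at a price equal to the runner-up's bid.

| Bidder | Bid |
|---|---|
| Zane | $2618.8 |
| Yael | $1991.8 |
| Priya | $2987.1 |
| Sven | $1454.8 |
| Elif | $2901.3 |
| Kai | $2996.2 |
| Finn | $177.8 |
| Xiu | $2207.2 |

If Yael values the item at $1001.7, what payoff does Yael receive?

$0

Highest bid: Kai at $2996.2, so Kai wins.
Second-highest bid: Priya at $2987.1 — that is the price the winner pays.
Yael did not win, so Yael pays nothing and receives nothing: payoff $0.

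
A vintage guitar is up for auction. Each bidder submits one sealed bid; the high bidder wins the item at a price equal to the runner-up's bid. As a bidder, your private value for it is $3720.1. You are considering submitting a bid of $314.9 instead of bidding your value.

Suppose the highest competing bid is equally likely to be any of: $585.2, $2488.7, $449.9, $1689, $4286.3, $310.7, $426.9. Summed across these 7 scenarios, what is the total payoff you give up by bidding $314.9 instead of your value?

The deviation costs you only when the competing bid falls strictly between $314.9 and $3720.1; elsewhere both bids give the same outcome.
$585.2: truthful payoff $3134.9, deviation payoff $0 → loss $3134.9.
$2488.7: truthful payoff $1231.4, deviation payoff $0 → loss $1231.4.
$449.9: truthful payoff $3270.2, deviation payoff $0 → loss $3270.2.
$1689: truthful payoff $2031.1, deviation payoff $0 → loss $2031.1.
$4286.3: outcomes coincide → loss $0.
$310.7: outcomes coincide → loss $0.
$426.9: truthful payoff $3293.2, deviation payoff $0 → loss $3293.2.
Total loss = $3134.9 + $1231.4 + $3270.2 + $2031.1 + $3293.2 = $12960.8.

$12960.8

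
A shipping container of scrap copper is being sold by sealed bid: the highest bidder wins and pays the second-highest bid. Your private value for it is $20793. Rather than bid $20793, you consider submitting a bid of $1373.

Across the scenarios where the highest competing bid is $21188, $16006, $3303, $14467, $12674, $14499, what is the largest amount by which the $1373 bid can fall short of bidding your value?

$21188: same outcome either way → loss $0.
$16006: truthful gives $4787, deviation gives $0 → loss $4787.
$3303: truthful gives $17490, deviation gives $0 → loss $17490.
$14467: truthful gives $6326, deviation gives $0 → loss $6326.
$12674: truthful gives $8119, deviation gives $0 → loss $8119.
$14499: truthful gives $6294, deviation gives $0 → loss $6294.
Maximum loss: $17490.

$17490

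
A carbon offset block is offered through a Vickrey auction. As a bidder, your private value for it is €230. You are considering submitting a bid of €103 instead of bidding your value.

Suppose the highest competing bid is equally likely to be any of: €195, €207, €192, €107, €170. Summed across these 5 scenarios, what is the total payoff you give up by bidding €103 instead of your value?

€279

The deviation costs you only when the competing bid falls strictly between €103 and €230; elsewhere both bids give the same outcome.
€195: truthful payoff €35, deviation payoff €0 → loss €35.
€207: truthful payoff €23, deviation payoff €0 → loss €23.
€192: truthful payoff €38, deviation payoff €0 → loss €38.
€107: truthful payoff €123, deviation payoff €0 → loss €123.
€170: truthful payoff €60, deviation payoff €0 → loss €60.
Total loss = €35 + €23 + €38 + €123 + €60 = €279.
Truthful bidding weakly dominates here: raising your bid can only win items priced above your value, and lowering it can only forfeit items priced below.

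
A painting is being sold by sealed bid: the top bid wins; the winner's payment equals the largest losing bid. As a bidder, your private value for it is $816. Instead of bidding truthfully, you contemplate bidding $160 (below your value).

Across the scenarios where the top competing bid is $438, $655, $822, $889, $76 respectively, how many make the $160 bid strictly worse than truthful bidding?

The deviation hurts exactly when the highest competing bid lies strictly between $160 and $816 — underbidding then forfeits a profitable win.
$438: inside the interval → strictly worse (loss $378).
$655: inside the interval → strictly worse (loss $161).
$822: above both → same outcome either way.
$889: above both → same outcome either way.
$76: below both → same outcome either way.
Count: 2.

2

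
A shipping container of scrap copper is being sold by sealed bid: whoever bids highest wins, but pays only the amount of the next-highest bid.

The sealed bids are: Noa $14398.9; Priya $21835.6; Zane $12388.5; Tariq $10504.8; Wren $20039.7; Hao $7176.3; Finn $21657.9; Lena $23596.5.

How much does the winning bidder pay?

$21835.6

Highest bid: Lena at $23596.5, so Lena wins.
Second-highest bid: Priya at $21835.6 — that is the price the winner pays.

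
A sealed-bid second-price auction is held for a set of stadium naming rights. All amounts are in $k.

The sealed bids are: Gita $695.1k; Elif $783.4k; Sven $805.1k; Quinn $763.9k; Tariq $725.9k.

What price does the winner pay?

$783.4k

Highest bid: Sven at $805.1k, so Sven wins.
Second-highest bid: Elif at $783.4k — that is the price the winner pays.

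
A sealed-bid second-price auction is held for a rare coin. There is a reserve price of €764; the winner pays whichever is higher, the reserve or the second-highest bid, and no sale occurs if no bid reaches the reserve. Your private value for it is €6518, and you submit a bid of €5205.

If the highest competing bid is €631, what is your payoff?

Your bid €5205 is the highest and exceeds the reserve.
Price = max(second-highest bid, reserve) = max(€631, €764) = €764.
Payoff = €6518 − €764 = €5754.

€5754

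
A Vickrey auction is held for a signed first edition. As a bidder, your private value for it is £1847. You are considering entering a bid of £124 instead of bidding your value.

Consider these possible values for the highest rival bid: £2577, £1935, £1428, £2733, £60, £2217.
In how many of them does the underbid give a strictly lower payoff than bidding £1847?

1

The deviation hurts exactly when the highest competing bid lies strictly between £124 and £1847 — underbidding then forfeits a profitable win.
£2577: above both → same outcome either way.
£1935: above both → same outcome either way.
£1428: inside the interval → strictly worse (loss £419).
£2733: above both → same outcome either way.
£60: below both → same outcome either way.
£2217: above both → same outcome either way.
Count: 1.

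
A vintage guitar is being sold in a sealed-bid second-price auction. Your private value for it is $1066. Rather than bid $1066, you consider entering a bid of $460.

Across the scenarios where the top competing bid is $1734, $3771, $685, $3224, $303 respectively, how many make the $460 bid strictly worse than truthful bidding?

1

The deviation hurts exactly when the highest competing bid lies strictly between $460 and $1066 — underbidding then forfeits a profitable win.
$1734: above both → same outcome either way.
$3771: above both → same outcome either way.
$685: inside the interval → strictly worse (loss $381).
$3224: above both → same outcome either way.
$303: below both → same outcome either way.
Count: 1.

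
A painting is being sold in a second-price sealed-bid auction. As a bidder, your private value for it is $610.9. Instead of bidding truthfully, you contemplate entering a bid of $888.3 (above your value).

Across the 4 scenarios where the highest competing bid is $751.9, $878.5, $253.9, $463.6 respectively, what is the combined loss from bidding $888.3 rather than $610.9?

The deviation costs you only when the competing bid falls strictly between $610.9 and $888.3; elsewhere both bids give the same outcome.
$751.9: truthful payoff $0, deviation payoff −$141 → loss $141.
$878.5: truthful payoff $0, deviation payoff −$267.6 → loss $267.6.
$253.9: outcomes coincide → loss $0.
$463.6: outcomes coincide → loss $0.
Total loss = $141 + $267.6 = $408.6.

$408.6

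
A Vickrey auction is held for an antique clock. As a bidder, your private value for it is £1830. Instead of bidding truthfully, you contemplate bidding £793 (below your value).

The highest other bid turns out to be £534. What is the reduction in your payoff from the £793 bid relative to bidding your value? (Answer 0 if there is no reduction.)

£0

Bidding your value £1830: you win (since £1830 > £534) and pay £534. Payoff £1296.
Bidding £793: you win and pay £534. Payoff £1830 − £534 = £1296.
Difference = £1296 − £1296 = £0; both bids lead to the same outcome because the competing bid is below both your value and your alternative bid.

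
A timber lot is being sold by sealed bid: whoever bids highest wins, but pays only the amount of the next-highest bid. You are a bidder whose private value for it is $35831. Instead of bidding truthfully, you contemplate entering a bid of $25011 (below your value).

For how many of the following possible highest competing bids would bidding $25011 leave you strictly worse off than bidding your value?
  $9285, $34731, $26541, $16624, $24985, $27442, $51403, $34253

The deviation hurts exactly when the highest competing bid lies strictly between $25011 and $35831 — underbidding then forfeits a profitable win.
$9285: below both → same outcome either way.
$34731: inside the interval → strictly worse (loss $1100).
$26541: inside the interval → strictly worse (loss $9290).
$16624: below both → same outcome either way.
$24985: below both → same outcome either way.
$27442: inside the interval → strictly worse (loss $8389).
$51403: above both → same outcome either way.
$34253: inside the interval → strictly worse (loss $1578).
Count: 4.

4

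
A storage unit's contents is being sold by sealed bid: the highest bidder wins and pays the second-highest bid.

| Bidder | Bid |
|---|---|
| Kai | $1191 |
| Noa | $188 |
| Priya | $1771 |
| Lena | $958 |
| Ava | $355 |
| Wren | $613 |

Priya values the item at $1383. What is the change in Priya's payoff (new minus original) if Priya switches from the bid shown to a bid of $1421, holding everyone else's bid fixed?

$0

The highest bid among the other bidders is $1191; Priya's bid doesn't change that.
Original bid $1771: Priya is highest, pays the top rival bid $1191; payoff $1383 − $1191 = $192.
Alternative bid $1421: Priya is highest, pays the top rival bid $1191; payoff $1383 − $1191 = $192.
Change in payoff = $192 − ($192) = $0.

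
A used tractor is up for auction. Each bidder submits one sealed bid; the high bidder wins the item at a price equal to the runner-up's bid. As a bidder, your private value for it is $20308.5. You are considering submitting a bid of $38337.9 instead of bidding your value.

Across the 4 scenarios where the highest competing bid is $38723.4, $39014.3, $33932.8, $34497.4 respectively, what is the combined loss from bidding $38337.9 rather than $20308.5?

The deviation costs you only when the competing bid falls strictly between $20308.5 and $38337.9; elsewhere both bids give the same outcome.
$38723.4: outcomes coincide → loss $0.
$39014.3: outcomes coincide → loss $0.
$33932.8: truthful payoff $0, deviation payoff −$13624.3 → loss $13624.3.
$34497.4: truthful payoff $0, deviation payoff −$14188.9 → loss $14188.9.
Total loss = $13624.3 + $14188.9 = $27813.2.
In a second-price auction your bid sets only whether you win, not what you pay, so bidding your true value is weakly dominant.

$27813.2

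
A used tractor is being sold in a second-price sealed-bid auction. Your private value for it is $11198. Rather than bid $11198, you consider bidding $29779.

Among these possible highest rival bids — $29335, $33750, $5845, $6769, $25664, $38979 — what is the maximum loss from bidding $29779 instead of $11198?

$29335: truthful gives $0, deviation gives −$18137 → loss $18137.
$33750: same outcome either way → loss $0.
$5845: same outcome either way → loss $0.
$6769: same outcome either way → loss $0.
$25664: truthful gives $0, deviation gives −$14466 → loss $14466.
$38979: same outcome either way → loss $0.
Maximum loss: $18137.

$18137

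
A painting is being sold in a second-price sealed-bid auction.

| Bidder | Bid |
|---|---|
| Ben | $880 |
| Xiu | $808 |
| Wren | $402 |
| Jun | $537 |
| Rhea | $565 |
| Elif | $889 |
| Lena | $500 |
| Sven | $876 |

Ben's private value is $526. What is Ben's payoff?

Highest bid: Elif at $889, so Elif wins.
Second-highest bid: Ben at $880 — that is the price the winner pays.
Ben did not win, so Ben pays nothing and receives nothing: payoff $0.

$0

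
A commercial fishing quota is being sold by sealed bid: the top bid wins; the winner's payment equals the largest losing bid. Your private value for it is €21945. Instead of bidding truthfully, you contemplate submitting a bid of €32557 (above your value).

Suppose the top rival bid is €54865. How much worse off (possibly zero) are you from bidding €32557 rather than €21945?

Bidding your value €21945: you lose (since €21945 < €54865). Payoff €0.
Bidding €32557: you lose. Payoff €0.
Difference = €0 − €0 = €0; both bids lead to the same outcome because the competing bid is above both your value and your alternative bid.

€0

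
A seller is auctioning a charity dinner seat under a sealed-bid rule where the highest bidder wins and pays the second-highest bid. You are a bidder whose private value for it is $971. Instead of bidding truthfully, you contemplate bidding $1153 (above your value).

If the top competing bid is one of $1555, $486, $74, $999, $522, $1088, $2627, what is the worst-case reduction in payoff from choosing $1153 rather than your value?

$1555: same outcome either way → loss $0.
$486: same outcome either way → loss $0.
$74: same outcome either way → loss $0.
$999: truthful gives $0, deviation gives −$28 → loss $28.
$522: same outcome either way → loss $0.
$1088: truthful gives $0, deviation gives −$117 → loss $117.
$2627: same outcome either way → loss $0.
Maximum loss: $117.

$117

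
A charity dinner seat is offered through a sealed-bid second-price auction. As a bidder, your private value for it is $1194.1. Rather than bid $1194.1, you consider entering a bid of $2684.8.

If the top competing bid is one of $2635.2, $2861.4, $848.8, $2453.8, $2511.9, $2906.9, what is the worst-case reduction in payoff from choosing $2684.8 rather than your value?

$2635.2: truthful gives $0, deviation gives −$1441.1 → loss $1441.1.
$2861.4: same outcome either way → loss $0.
$848.8: same outcome either way → loss $0.
$2453.8: truthful gives $0, deviation gives −$1259.7 → loss $1259.7.
$2511.9: truthful gives $0, deviation gives −$1317.8 → loss $1317.8.
$2906.9: same outcome either way → loss $0.
Maximum loss: $1441.1.

$1441.1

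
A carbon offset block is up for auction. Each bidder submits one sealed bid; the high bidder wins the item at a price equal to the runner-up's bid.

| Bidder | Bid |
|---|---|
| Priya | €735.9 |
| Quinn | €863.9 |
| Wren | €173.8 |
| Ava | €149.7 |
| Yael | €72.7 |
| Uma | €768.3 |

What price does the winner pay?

Highest bid: Quinn at €863.9, so Quinn wins.
Second-highest bid: Uma at €768.3 — that is the price the winner pays.

€768.3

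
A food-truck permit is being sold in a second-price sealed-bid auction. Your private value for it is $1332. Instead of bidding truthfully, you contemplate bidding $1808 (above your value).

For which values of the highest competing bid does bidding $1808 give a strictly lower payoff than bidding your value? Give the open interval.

If the competing bid is below $1332, both bids win at the same price — no difference.
If it is above $1808, both bids lose — no difference.
If it lies strictly between $1332 and $1808, bidding your value loses (payoff 0) while bidding $1808 wins at a price above your value (payoff negative).
So the deviation strictly hurts on the open interval ($1332, $1808).
Truthful bidding weakly dominates here: raising your bid can only win items priced above your value, and lowering it can only forfeit items priced below.

($1332, $1808)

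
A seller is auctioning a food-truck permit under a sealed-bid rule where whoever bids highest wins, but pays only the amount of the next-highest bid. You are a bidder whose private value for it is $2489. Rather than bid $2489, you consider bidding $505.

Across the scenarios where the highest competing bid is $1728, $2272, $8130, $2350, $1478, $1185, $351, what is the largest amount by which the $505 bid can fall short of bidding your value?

$1728: truthful gives $761, deviation gives $0 → loss $761.
$2272: truthful gives $217, deviation gives $0 → loss $217.
$8130: same outcome either way → loss $0.
$2350: truthful gives $139, deviation gives $0 → loss $139.
$1478: truthful gives $1011, deviation gives $0 → loss $1011.
$1185: truthful gives $1304, deviation gives $0 → loss $1304.
$351: same outcome either way → loss $0.
Maximum loss: $1304.

$1304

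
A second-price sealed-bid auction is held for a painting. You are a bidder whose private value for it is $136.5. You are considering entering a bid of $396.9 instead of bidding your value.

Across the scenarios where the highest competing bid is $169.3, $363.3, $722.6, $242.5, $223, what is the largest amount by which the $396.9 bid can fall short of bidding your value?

$226.8

$169.3: truthful gives $0, deviation gives −$32.8 → loss $32.8.
$363.3: truthful gives $0, deviation gives −$226.8 → loss $226.8.
$722.6: same outcome either way → loss $0.
$242.5: truthful gives $0, deviation gives −$106 → loss $106.
$223: truthful gives $0, deviation gives −$86.5 → loss $86.5.
Maximum loss: $226.8.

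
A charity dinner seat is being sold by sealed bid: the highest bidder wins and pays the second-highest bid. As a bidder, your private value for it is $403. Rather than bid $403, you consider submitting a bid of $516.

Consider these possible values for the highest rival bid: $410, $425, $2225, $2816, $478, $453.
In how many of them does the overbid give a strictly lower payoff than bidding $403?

The deviation hurts exactly when the highest competing bid lies strictly between $403 and $516 — overbidding then wins at a price above your value.
$410: inside the interval → strictly worse (loss $7).
$425: inside the interval → strictly worse (loss $22).
$2225: above both → same outcome either way.
$2816: above both → same outcome either way.
$478: inside the interval → strictly worse (loss $75).
$453: inside the interval → strictly worse (loss $50).
Count: 4.

4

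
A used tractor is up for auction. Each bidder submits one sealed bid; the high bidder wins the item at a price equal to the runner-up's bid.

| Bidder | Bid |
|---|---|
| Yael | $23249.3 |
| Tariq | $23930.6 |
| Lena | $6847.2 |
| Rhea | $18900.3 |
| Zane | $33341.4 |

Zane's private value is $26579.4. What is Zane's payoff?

Highest bid: Zane at $33341.4, so Zane wins.
Second-highest bid: Tariq at $23930.6 — that is the price the winner pays.
Zane's payoff = value − price = $26579.4 − $23930.6 = $2648.8.

$2648.8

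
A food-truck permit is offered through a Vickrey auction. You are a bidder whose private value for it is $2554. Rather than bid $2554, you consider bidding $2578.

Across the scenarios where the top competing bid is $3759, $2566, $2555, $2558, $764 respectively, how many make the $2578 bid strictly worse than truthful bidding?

3

The deviation hurts exactly when the highest competing bid lies strictly between $2554 and $2578 — overbidding then wins at a price above your value.
$3759: above both → same outcome either way.
$2566: inside the interval → strictly worse (loss $12).
$2555: inside the interval → strictly worse (loss $1).
$2558: inside the interval → strictly worse (loss $4).
$764: below both → same outcome either way.
Count: 3.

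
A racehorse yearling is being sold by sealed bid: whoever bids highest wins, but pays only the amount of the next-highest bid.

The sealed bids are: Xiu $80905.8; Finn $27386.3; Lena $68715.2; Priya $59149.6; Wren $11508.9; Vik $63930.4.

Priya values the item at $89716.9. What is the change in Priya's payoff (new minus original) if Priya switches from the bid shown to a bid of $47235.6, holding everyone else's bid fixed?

$0

The highest bid among the other bidders is $80905.8; Priya's bid doesn't change that.
Original bid $59149.6: Priya is not highest (top rival bid is $80905.8); payoff $0.
Alternative bid $47235.6: Priya is not highest (top rival bid is $80905.8); payoff $0.
Change in payoff = $0 − ($0) = $0.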